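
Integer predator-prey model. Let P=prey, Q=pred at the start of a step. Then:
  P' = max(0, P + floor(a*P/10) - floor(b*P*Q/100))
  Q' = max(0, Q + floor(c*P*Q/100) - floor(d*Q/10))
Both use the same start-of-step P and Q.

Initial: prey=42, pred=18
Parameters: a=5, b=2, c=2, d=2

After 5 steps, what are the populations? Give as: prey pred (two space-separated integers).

Step 1: prey: 42+21-15=48; pred: 18+15-3=30
Step 2: prey: 48+24-28=44; pred: 30+28-6=52
Step 3: prey: 44+22-45=21; pred: 52+45-10=87
Step 4: prey: 21+10-36=0; pred: 87+36-17=106
Step 5: prey: 0+0-0=0; pred: 106+0-21=85

Answer: 0 85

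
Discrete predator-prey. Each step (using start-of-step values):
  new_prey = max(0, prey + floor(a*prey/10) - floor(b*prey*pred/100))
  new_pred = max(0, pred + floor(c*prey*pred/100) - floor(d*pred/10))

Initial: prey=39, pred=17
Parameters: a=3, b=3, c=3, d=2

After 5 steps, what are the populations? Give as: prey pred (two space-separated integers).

Answer: 0 41

Derivation:
Step 1: prey: 39+11-19=31; pred: 17+19-3=33
Step 2: prey: 31+9-30=10; pred: 33+30-6=57
Step 3: prey: 10+3-17=0; pred: 57+17-11=63
Step 4: prey: 0+0-0=0; pred: 63+0-12=51
Step 5: prey: 0+0-0=0; pred: 51+0-10=41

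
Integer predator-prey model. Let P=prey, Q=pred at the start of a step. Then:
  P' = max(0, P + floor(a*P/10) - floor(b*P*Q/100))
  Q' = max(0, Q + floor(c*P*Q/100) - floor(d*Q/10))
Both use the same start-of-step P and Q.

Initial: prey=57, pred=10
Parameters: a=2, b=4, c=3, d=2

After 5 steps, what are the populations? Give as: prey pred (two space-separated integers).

Step 1: prey: 57+11-22=46; pred: 10+17-2=25
Step 2: prey: 46+9-46=9; pred: 25+34-5=54
Step 3: prey: 9+1-19=0; pred: 54+14-10=58
Step 4: prey: 0+0-0=0; pred: 58+0-11=47
Step 5: prey: 0+0-0=0; pred: 47+0-9=38

Answer: 0 38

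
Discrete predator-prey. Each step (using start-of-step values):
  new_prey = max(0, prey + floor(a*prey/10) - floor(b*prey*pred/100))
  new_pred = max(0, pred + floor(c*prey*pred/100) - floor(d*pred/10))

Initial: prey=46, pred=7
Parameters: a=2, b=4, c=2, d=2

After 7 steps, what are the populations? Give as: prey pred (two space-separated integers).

Step 1: prey: 46+9-12=43; pred: 7+6-1=12
Step 2: prey: 43+8-20=31; pred: 12+10-2=20
Step 3: prey: 31+6-24=13; pred: 20+12-4=28
Step 4: prey: 13+2-14=1; pred: 28+7-5=30
Step 5: prey: 1+0-1=0; pred: 30+0-6=24
Step 6: prey: 0+0-0=0; pred: 24+0-4=20
Step 7: prey: 0+0-0=0; pred: 20+0-4=16

Answer: 0 16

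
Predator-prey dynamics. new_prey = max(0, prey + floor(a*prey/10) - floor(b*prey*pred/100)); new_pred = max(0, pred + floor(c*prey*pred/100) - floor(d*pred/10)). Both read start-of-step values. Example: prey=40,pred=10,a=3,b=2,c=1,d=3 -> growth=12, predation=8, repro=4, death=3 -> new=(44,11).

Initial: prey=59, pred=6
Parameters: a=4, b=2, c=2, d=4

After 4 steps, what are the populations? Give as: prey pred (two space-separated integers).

Answer: 27 123

Derivation:
Step 1: prey: 59+23-7=75; pred: 6+7-2=11
Step 2: prey: 75+30-16=89; pred: 11+16-4=23
Step 3: prey: 89+35-40=84; pred: 23+40-9=54
Step 4: prey: 84+33-90=27; pred: 54+90-21=123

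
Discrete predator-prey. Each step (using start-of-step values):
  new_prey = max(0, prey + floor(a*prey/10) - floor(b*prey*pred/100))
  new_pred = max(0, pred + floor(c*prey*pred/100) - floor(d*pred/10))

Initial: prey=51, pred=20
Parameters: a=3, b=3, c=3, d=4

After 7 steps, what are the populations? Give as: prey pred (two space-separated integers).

Answer: 0 7

Derivation:
Step 1: prey: 51+15-30=36; pred: 20+30-8=42
Step 2: prey: 36+10-45=1; pred: 42+45-16=71
Step 3: prey: 1+0-2=0; pred: 71+2-28=45
Step 4: prey: 0+0-0=0; pred: 45+0-18=27
Step 5: prey: 0+0-0=0; pred: 27+0-10=17
Step 6: prey: 0+0-0=0; pred: 17+0-6=11
Step 7: prey: 0+0-0=0; pred: 11+0-4=7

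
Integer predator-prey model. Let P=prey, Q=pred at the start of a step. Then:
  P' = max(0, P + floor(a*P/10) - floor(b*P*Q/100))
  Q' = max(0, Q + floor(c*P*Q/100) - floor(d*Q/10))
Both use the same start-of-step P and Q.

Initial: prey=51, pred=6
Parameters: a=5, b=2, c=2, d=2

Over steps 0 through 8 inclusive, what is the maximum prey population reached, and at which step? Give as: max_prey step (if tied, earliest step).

Step 1: prey: 51+25-6=70; pred: 6+6-1=11
Step 2: prey: 70+35-15=90; pred: 11+15-2=24
Step 3: prey: 90+45-43=92; pred: 24+43-4=63
Step 4: prey: 92+46-115=23; pred: 63+115-12=166
Step 5: prey: 23+11-76=0; pred: 166+76-33=209
Step 6: prey: 0+0-0=0; pred: 209+0-41=168
Step 7: prey: 0+0-0=0; pred: 168+0-33=135
Step 8: prey: 0+0-0=0; pred: 135+0-27=108
Max prey = 92 at step 3

Answer: 92 3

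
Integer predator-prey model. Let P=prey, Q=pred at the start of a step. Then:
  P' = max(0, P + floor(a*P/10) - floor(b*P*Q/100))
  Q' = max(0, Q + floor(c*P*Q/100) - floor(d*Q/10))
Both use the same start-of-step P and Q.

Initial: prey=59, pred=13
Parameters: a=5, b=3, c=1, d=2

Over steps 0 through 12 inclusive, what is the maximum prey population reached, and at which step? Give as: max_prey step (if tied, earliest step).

Step 1: prey: 59+29-23=65; pred: 13+7-2=18
Step 2: prey: 65+32-35=62; pred: 18+11-3=26
Step 3: prey: 62+31-48=45; pred: 26+16-5=37
Step 4: prey: 45+22-49=18; pred: 37+16-7=46
Step 5: prey: 18+9-24=3; pred: 46+8-9=45
Step 6: prey: 3+1-4=0; pred: 45+1-9=37
Step 7: prey: 0+0-0=0; pred: 37+0-7=30
Step 8: prey: 0+0-0=0; pred: 30+0-6=24
Step 9: prey: 0+0-0=0; pred: 24+0-4=20
Step 10: prey: 0+0-0=0; pred: 20+0-4=16
Step 11: prey: 0+0-0=0; pred: 16+0-3=13
Step 12: prey: 0+0-0=0; pred: 13+0-2=11
Max prey = 65 at step 1

Answer: 65 1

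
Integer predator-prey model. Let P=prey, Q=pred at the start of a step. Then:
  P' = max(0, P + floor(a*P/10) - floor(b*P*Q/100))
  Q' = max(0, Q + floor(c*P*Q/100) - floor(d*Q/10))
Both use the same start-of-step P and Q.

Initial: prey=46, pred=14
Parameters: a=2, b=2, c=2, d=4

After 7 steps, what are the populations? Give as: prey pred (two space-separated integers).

Answer: 2 12

Derivation:
Step 1: prey: 46+9-12=43; pred: 14+12-5=21
Step 2: prey: 43+8-18=33; pred: 21+18-8=31
Step 3: prey: 33+6-20=19; pred: 31+20-12=39
Step 4: prey: 19+3-14=8; pred: 39+14-15=38
Step 5: prey: 8+1-6=3; pred: 38+6-15=29
Step 6: prey: 3+0-1=2; pred: 29+1-11=19
Step 7: prey: 2+0-0=2; pred: 19+0-7=12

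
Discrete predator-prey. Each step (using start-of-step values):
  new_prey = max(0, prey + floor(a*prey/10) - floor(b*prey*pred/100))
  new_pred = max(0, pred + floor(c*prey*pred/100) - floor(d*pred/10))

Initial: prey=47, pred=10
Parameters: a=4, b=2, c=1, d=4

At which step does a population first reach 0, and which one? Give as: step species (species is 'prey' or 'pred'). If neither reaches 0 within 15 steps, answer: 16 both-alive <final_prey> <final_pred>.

Step 1: prey: 47+18-9=56; pred: 10+4-4=10
Step 2: prey: 56+22-11=67; pred: 10+5-4=11
Step 3: prey: 67+26-14=79; pred: 11+7-4=14
Step 4: prey: 79+31-22=88; pred: 14+11-5=20
Step 5: prey: 88+35-35=88; pred: 20+17-8=29
Step 6: prey: 88+35-51=72; pred: 29+25-11=43
Step 7: prey: 72+28-61=39; pred: 43+30-17=56
Step 8: prey: 39+15-43=11; pred: 56+21-22=55
Step 9: prey: 11+4-12=3; pred: 55+6-22=39
Step 10: prey: 3+1-2=2; pred: 39+1-15=25
Step 11: prey: 2+0-1=1; pred: 25+0-10=15
Step 12: prey: 1+0-0=1; pred: 15+0-6=9
Step 13: prey: 1+0-0=1; pred: 9+0-3=6
Step 14: prey: 1+0-0=1; pred: 6+0-2=4
Step 15: prey: 1+0-0=1; pred: 4+0-1=3
No extinction within 15 steps

Answer: 16 both-alive 1 3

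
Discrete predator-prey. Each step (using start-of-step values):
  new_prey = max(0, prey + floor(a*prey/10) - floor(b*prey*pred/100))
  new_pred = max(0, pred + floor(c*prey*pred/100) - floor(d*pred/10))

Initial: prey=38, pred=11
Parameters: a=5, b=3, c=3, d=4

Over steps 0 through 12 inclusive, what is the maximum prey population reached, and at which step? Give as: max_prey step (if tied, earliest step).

Step 1: prey: 38+19-12=45; pred: 11+12-4=19
Step 2: prey: 45+22-25=42; pred: 19+25-7=37
Step 3: prey: 42+21-46=17; pred: 37+46-14=69
Step 4: prey: 17+8-35=0; pred: 69+35-27=77
Step 5: prey: 0+0-0=0; pred: 77+0-30=47
Step 6: prey: 0+0-0=0; pred: 47+0-18=29
Step 7: prey: 0+0-0=0; pred: 29+0-11=18
Step 8: prey: 0+0-0=0; pred: 18+0-7=11
Step 9: prey: 0+0-0=0; pred: 11+0-4=7
Step 10: prey: 0+0-0=0; pred: 7+0-2=5
Step 11: prey: 0+0-0=0; pred: 5+0-2=3
Step 12: prey: 0+0-0=0; pred: 3+0-1=2
Max prey = 45 at step 1

Answer: 45 1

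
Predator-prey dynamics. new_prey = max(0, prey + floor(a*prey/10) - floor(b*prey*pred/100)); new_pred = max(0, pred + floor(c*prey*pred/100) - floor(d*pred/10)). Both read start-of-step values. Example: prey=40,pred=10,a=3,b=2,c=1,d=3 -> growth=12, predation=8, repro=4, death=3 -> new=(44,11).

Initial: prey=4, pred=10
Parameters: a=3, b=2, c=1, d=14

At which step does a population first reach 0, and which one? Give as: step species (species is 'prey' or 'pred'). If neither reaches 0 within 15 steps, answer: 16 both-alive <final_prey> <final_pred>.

Answer: 1 pred

Derivation:
Step 1: prey: 4+1-0=5; pred: 10+0-14=0
First extinction: pred at step 1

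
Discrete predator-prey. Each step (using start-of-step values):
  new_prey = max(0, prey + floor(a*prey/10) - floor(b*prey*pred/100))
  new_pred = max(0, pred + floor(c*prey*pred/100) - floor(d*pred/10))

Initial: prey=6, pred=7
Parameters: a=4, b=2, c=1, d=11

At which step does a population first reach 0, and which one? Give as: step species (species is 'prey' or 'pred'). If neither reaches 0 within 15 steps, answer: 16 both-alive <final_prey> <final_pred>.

Step 1: prey: 6+2-0=8; pred: 7+0-7=0
First extinction: pred at step 1

Answer: 1 pred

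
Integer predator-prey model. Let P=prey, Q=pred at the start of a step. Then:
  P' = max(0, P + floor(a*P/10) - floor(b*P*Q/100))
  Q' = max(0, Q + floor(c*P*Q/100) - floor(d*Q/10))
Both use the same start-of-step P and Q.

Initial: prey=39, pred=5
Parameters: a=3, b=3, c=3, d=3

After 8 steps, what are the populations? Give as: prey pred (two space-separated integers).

Step 1: prey: 39+11-5=45; pred: 5+5-1=9
Step 2: prey: 45+13-12=46; pred: 9+12-2=19
Step 3: prey: 46+13-26=33; pred: 19+26-5=40
Step 4: prey: 33+9-39=3; pred: 40+39-12=67
Step 5: prey: 3+0-6=0; pred: 67+6-20=53
Step 6: prey: 0+0-0=0; pred: 53+0-15=38
Step 7: prey: 0+0-0=0; pred: 38+0-11=27
Step 8: prey: 0+0-0=0; pred: 27+0-8=19

Answer: 0 19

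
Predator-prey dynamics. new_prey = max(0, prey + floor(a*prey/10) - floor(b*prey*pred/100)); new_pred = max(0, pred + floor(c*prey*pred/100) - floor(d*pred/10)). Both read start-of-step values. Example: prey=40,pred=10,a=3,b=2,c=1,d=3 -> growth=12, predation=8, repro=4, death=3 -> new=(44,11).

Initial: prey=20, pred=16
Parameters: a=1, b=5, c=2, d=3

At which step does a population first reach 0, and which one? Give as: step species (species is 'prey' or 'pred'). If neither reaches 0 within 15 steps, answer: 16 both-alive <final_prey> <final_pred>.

Step 1: prey: 20+2-16=6; pred: 16+6-4=18
Step 2: prey: 6+0-5=1; pred: 18+2-5=15
Step 3: prey: 1+0-0=1; pred: 15+0-4=11
Step 4: prey: 1+0-0=1; pred: 11+0-3=8
Step 5: prey: 1+0-0=1; pred: 8+0-2=6
Step 6: prey: 1+0-0=1; pred: 6+0-1=5
Step 7: prey: 1+0-0=1; pred: 5+0-1=4
Step 8: prey: 1+0-0=1; pred: 4+0-1=3
Step 9: prey: 1+0-0=1; pred: 3+0-0=3
Steps 10-15: state stable at prey=1, pred=3 (no change)
No extinction within 15 steps

Answer: 16 both-alive 1 3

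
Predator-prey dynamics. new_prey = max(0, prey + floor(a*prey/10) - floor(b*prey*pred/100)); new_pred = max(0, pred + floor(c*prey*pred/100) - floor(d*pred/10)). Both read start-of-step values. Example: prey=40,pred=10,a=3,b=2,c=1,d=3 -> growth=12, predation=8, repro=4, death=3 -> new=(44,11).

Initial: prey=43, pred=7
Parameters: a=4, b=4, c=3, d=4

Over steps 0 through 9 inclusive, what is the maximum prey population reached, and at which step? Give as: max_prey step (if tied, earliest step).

Step 1: prey: 43+17-12=48; pred: 7+9-2=14
Step 2: prey: 48+19-26=41; pred: 14+20-5=29
Step 3: prey: 41+16-47=10; pred: 29+35-11=53
Step 4: prey: 10+4-21=0; pred: 53+15-21=47
Step 5: prey: 0+0-0=0; pred: 47+0-18=29
Step 6: prey: 0+0-0=0; pred: 29+0-11=18
Step 7: prey: 0+0-0=0; pred: 18+0-7=11
Step 8: prey: 0+0-0=0; pred: 11+0-4=7
Step 9: prey: 0+0-0=0; pred: 7+0-2=5
Max prey = 48 at step 1

Answer: 48 1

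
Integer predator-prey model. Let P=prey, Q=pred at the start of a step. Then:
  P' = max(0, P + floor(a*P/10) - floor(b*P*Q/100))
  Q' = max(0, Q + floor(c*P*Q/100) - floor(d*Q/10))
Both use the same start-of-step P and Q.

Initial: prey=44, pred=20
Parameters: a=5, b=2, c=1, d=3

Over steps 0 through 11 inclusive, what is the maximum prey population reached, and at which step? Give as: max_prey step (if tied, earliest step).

Answer: 52 2

Derivation:
Step 1: prey: 44+22-17=49; pred: 20+8-6=22
Step 2: prey: 49+24-21=52; pred: 22+10-6=26
Step 3: prey: 52+26-27=51; pred: 26+13-7=32
Step 4: prey: 51+25-32=44; pred: 32+16-9=39
Step 5: prey: 44+22-34=32; pred: 39+17-11=45
Step 6: prey: 32+16-28=20; pred: 45+14-13=46
Step 7: prey: 20+10-18=12; pred: 46+9-13=42
Step 8: prey: 12+6-10=8; pred: 42+5-12=35
Step 9: prey: 8+4-5=7; pred: 35+2-10=27
Step 10: prey: 7+3-3=7; pred: 27+1-8=20
Step 11: prey: 7+3-2=8; pred: 20+1-6=15
Max prey = 52 at step 2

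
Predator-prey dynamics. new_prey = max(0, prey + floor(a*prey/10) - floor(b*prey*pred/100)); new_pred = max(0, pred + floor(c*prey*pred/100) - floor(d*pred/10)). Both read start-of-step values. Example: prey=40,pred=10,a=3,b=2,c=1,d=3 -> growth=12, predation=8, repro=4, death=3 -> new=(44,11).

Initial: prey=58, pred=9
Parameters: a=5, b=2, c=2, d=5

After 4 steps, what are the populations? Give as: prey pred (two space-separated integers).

Answer: 3 155

Derivation:
Step 1: prey: 58+29-10=77; pred: 9+10-4=15
Step 2: prey: 77+38-23=92; pred: 15+23-7=31
Step 3: prey: 92+46-57=81; pred: 31+57-15=73
Step 4: prey: 81+40-118=3; pred: 73+118-36=155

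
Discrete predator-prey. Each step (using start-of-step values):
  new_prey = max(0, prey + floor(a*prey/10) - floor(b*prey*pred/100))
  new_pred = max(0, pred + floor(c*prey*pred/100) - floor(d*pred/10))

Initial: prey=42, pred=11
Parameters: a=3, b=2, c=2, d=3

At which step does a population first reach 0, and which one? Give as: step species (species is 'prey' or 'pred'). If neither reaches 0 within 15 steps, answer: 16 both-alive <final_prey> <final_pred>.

Answer: 6 prey

Derivation:
Step 1: prey: 42+12-9=45; pred: 11+9-3=17
Step 2: prey: 45+13-15=43; pred: 17+15-5=27
Step 3: prey: 43+12-23=32; pred: 27+23-8=42
Step 4: prey: 32+9-26=15; pred: 42+26-12=56
Step 5: prey: 15+4-16=3; pred: 56+16-16=56
Step 6: prey: 3+0-3=0; pred: 56+3-16=43
First extinction: prey at step 6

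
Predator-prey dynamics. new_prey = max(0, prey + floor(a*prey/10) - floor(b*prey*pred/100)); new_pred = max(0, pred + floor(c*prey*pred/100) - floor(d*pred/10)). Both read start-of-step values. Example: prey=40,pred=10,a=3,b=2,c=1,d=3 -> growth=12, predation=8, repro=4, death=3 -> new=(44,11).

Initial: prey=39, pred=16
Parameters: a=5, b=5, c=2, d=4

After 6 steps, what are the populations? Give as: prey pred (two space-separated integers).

Step 1: prey: 39+19-31=27; pred: 16+12-6=22
Step 2: prey: 27+13-29=11; pred: 22+11-8=25
Step 3: prey: 11+5-13=3; pred: 25+5-10=20
Step 4: prey: 3+1-3=1; pred: 20+1-8=13
Step 5: prey: 1+0-0=1; pred: 13+0-5=8
Step 6: prey: 1+0-0=1; pred: 8+0-3=5

Answer: 1 5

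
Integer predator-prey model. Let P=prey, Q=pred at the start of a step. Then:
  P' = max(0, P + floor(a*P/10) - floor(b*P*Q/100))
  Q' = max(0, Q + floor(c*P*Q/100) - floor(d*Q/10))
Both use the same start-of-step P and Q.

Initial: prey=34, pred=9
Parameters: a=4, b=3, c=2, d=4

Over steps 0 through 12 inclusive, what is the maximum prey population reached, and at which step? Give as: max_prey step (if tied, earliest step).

Answer: 40 2

Derivation:
Step 1: prey: 34+13-9=38; pred: 9+6-3=12
Step 2: prey: 38+15-13=40; pred: 12+9-4=17
Step 3: prey: 40+16-20=36; pred: 17+13-6=24
Step 4: prey: 36+14-25=25; pred: 24+17-9=32
Step 5: prey: 25+10-24=11; pred: 32+16-12=36
Step 6: prey: 11+4-11=4; pred: 36+7-14=29
Step 7: prey: 4+1-3=2; pred: 29+2-11=20
Step 8: prey: 2+0-1=1; pred: 20+0-8=12
Step 9: prey: 1+0-0=1; pred: 12+0-4=8
Step 10: prey: 1+0-0=1; pred: 8+0-3=5
Step 11: prey: 1+0-0=1; pred: 5+0-2=3
Step 12: prey: 1+0-0=1; pred: 3+0-1=2
Max prey = 40 at step 2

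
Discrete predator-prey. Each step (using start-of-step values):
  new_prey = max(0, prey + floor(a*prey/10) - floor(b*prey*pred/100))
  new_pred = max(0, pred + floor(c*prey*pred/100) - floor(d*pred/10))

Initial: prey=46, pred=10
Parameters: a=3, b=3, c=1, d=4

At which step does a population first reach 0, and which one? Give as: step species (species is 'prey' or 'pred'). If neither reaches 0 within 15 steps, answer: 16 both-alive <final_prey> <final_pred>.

Answer: 16 both-alive 46 10

Derivation:
Step 1: prey: 46+13-13=46; pred: 10+4-4=10
Steps 2-15: state stable at prey=46, pred=10 (no change)
No extinction within 15 steps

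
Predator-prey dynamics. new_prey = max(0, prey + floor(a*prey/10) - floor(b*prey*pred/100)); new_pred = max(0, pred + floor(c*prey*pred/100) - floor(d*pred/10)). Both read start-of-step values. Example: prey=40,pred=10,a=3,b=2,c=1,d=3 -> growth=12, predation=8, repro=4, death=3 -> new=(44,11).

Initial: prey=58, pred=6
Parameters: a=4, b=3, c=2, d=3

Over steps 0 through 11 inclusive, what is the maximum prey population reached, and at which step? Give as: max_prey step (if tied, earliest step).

Answer: 76 2

Derivation:
Step 1: prey: 58+23-10=71; pred: 6+6-1=11
Step 2: prey: 71+28-23=76; pred: 11+15-3=23
Step 3: prey: 76+30-52=54; pred: 23+34-6=51
Step 4: prey: 54+21-82=0; pred: 51+55-15=91
Step 5: prey: 0+0-0=0; pred: 91+0-27=64
Step 6: prey: 0+0-0=0; pred: 64+0-19=45
Step 7: prey: 0+0-0=0; pred: 45+0-13=32
Step 8: prey: 0+0-0=0; pred: 32+0-9=23
Step 9: prey: 0+0-0=0; pred: 23+0-6=17
Step 10: prey: 0+0-0=0; pred: 17+0-5=12
Step 11: prey: 0+0-0=0; pred: 12+0-3=9
Max prey = 76 at step 2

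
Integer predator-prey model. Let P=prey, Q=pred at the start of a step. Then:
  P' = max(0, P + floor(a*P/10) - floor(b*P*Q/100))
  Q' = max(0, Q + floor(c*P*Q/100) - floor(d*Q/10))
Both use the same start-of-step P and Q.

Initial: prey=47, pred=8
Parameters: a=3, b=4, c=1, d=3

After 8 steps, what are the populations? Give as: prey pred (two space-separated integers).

Step 1: prey: 47+14-15=46; pred: 8+3-2=9
Step 2: prey: 46+13-16=43; pred: 9+4-2=11
Step 3: prey: 43+12-18=37; pred: 11+4-3=12
Step 4: prey: 37+11-17=31; pred: 12+4-3=13
Step 5: prey: 31+9-16=24; pred: 13+4-3=14
Step 6: prey: 24+7-13=18; pred: 14+3-4=13
Step 7: prey: 18+5-9=14; pred: 13+2-3=12
Step 8: prey: 14+4-6=12; pred: 12+1-3=10

Answer: 12 10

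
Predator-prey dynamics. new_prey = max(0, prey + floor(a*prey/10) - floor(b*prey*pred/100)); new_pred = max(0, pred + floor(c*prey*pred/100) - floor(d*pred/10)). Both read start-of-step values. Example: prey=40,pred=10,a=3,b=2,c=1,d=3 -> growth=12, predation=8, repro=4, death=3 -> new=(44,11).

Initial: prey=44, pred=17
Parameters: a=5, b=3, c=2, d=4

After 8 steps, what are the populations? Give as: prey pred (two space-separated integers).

Answer: 0 6

Derivation:
Step 1: prey: 44+22-22=44; pred: 17+14-6=25
Step 2: prey: 44+22-33=33; pred: 25+22-10=37
Step 3: prey: 33+16-36=13; pred: 37+24-14=47
Step 4: prey: 13+6-18=1; pred: 47+12-18=41
Step 5: prey: 1+0-1=0; pred: 41+0-16=25
Step 6: prey: 0+0-0=0; pred: 25+0-10=15
Step 7: prey: 0+0-0=0; pred: 15+0-6=9
Step 8: prey: 0+0-0=0; pred: 9+0-3=6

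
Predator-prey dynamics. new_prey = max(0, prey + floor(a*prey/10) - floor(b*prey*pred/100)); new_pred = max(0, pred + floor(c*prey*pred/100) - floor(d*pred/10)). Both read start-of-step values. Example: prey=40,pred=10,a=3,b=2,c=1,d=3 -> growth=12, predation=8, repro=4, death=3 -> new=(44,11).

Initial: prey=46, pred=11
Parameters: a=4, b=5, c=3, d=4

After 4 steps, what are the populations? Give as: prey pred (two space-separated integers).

Step 1: prey: 46+18-25=39; pred: 11+15-4=22
Step 2: prey: 39+15-42=12; pred: 22+25-8=39
Step 3: prey: 12+4-23=0; pred: 39+14-15=38
Step 4: prey: 0+0-0=0; pred: 38+0-15=23

Answer: 0 23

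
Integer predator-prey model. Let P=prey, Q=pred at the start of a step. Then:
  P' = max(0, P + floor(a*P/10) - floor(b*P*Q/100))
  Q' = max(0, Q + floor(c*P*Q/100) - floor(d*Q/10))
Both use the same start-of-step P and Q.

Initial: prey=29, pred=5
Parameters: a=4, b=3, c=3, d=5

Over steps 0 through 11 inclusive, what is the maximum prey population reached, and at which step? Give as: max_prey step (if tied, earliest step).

Answer: 46 3

Derivation:
Step 1: prey: 29+11-4=36; pred: 5+4-2=7
Step 2: prey: 36+14-7=43; pred: 7+7-3=11
Step 3: prey: 43+17-14=46; pred: 11+14-5=20
Step 4: prey: 46+18-27=37; pred: 20+27-10=37
Step 5: prey: 37+14-41=10; pred: 37+41-18=60
Step 6: prey: 10+4-18=0; pred: 60+18-30=48
Step 7: prey: 0+0-0=0; pred: 48+0-24=24
Step 8: prey: 0+0-0=0; pred: 24+0-12=12
Step 9: prey: 0+0-0=0; pred: 12+0-6=6
Step 10: prey: 0+0-0=0; pred: 6+0-3=3
Step 11: prey: 0+0-0=0; pred: 3+0-1=2
Max prey = 46 at step 3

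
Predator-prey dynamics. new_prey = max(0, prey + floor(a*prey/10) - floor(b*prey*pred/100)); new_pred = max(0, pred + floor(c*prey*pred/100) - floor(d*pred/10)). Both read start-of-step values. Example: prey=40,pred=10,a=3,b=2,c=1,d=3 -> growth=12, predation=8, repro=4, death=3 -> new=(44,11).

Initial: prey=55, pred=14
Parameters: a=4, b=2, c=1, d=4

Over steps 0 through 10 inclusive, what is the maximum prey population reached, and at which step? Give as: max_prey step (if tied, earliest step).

Step 1: prey: 55+22-15=62; pred: 14+7-5=16
Step 2: prey: 62+24-19=67; pred: 16+9-6=19
Step 3: prey: 67+26-25=68; pred: 19+12-7=24
Step 4: prey: 68+27-32=63; pred: 24+16-9=31
Step 5: prey: 63+25-39=49; pred: 31+19-12=38
Step 6: prey: 49+19-37=31; pred: 38+18-15=41
Step 7: prey: 31+12-25=18; pred: 41+12-16=37
Step 8: prey: 18+7-13=12; pred: 37+6-14=29
Step 9: prey: 12+4-6=10; pred: 29+3-11=21
Step 10: prey: 10+4-4=10; pred: 21+2-8=15
Max prey = 68 at step 3

Answer: 68 3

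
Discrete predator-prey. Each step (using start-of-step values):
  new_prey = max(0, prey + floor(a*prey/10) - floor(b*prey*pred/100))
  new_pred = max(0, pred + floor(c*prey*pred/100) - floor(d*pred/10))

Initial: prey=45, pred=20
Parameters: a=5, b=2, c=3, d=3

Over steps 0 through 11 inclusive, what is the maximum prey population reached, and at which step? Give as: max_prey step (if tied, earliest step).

Step 1: prey: 45+22-18=49; pred: 20+27-6=41
Step 2: prey: 49+24-40=33; pred: 41+60-12=89
Step 3: prey: 33+16-58=0; pred: 89+88-26=151
Step 4: prey: 0+0-0=0; pred: 151+0-45=106
Step 5: prey: 0+0-0=0; pred: 106+0-31=75
Step 6: prey: 0+0-0=0; pred: 75+0-22=53
Step 7: prey: 0+0-0=0; pred: 53+0-15=38
Step 8: prey: 0+0-0=0; pred: 38+0-11=27
Step 9: prey: 0+0-0=0; pred: 27+0-8=19
Step 10: prey: 0+0-0=0; pred: 19+0-5=14
Step 11: prey: 0+0-0=0; pred: 14+0-4=10
Max prey = 49 at step 1

Answer: 49 1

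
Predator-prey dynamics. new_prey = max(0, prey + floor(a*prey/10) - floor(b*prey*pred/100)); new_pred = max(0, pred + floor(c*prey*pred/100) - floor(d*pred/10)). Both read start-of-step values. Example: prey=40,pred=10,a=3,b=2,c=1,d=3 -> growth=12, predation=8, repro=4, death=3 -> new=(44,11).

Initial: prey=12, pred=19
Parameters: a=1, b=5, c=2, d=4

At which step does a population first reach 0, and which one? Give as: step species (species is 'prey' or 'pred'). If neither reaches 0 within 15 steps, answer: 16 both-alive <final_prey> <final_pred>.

Step 1: prey: 12+1-11=2; pred: 19+4-7=16
Step 2: prey: 2+0-1=1; pred: 16+0-6=10
Step 3: prey: 1+0-0=1; pred: 10+0-4=6
Step 4: prey: 1+0-0=1; pred: 6+0-2=4
Step 5: prey: 1+0-0=1; pred: 4+0-1=3
Step 6: prey: 1+0-0=1; pred: 3+0-1=2
Step 7: prey: 1+0-0=1; pred: 2+0-0=2
Steps 8-15: state stable at prey=1, pred=2 (no change)
No extinction within 15 steps

Answer: 16 both-alive 1 2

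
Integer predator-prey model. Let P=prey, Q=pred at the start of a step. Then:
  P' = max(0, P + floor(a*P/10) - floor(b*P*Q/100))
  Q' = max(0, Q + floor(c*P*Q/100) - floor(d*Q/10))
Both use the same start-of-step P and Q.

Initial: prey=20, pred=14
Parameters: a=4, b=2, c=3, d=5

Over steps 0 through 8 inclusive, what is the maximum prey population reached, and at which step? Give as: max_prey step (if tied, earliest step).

Step 1: prey: 20+8-5=23; pred: 14+8-7=15
Step 2: prey: 23+9-6=26; pred: 15+10-7=18
Step 3: prey: 26+10-9=27; pred: 18+14-9=23
Step 4: prey: 27+10-12=25; pred: 23+18-11=30
Step 5: prey: 25+10-15=20; pred: 30+22-15=37
Step 6: prey: 20+8-14=14; pred: 37+22-18=41
Step 7: prey: 14+5-11=8; pred: 41+17-20=38
Step 8: prey: 8+3-6=5; pred: 38+9-19=28
Max prey = 27 at step 3

Answer: 27 3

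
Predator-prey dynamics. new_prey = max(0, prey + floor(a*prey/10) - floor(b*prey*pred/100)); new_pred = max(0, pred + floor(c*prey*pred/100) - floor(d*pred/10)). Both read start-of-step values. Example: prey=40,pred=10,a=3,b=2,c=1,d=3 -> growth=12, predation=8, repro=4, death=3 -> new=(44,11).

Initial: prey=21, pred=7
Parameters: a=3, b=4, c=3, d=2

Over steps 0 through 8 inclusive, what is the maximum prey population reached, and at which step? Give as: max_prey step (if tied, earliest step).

Answer: 22 1

Derivation:
Step 1: prey: 21+6-5=22; pred: 7+4-1=10
Step 2: prey: 22+6-8=20; pred: 10+6-2=14
Step 3: prey: 20+6-11=15; pred: 14+8-2=20
Step 4: prey: 15+4-12=7; pred: 20+9-4=25
Step 5: prey: 7+2-7=2; pred: 25+5-5=25
Step 6: prey: 2+0-2=0; pred: 25+1-5=21
Step 7: prey: 0+0-0=0; pred: 21+0-4=17
Step 8: prey: 0+0-0=0; pred: 17+0-3=14
Max prey = 22 at step 1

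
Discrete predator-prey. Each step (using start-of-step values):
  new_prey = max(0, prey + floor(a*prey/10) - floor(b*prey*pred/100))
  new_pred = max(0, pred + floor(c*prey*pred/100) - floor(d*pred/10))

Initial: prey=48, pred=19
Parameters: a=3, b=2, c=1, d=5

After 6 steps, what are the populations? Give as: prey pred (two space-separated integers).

Step 1: prey: 48+14-18=44; pred: 19+9-9=19
Step 2: prey: 44+13-16=41; pred: 19+8-9=18
Step 3: prey: 41+12-14=39; pred: 18+7-9=16
Step 4: prey: 39+11-12=38; pred: 16+6-8=14
Step 5: prey: 38+11-10=39; pred: 14+5-7=12
Step 6: prey: 39+11-9=41; pred: 12+4-6=10

Answer: 41 10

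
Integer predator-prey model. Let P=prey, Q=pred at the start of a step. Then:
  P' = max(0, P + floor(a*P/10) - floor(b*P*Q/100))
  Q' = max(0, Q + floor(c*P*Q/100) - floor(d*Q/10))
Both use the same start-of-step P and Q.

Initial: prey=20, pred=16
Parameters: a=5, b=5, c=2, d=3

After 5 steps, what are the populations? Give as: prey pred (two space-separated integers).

Step 1: prey: 20+10-16=14; pred: 16+6-4=18
Step 2: prey: 14+7-12=9; pred: 18+5-5=18
Step 3: prey: 9+4-8=5; pred: 18+3-5=16
Step 4: prey: 5+2-4=3; pred: 16+1-4=13
Step 5: prey: 3+1-1=3; pred: 13+0-3=10

Answer: 3 10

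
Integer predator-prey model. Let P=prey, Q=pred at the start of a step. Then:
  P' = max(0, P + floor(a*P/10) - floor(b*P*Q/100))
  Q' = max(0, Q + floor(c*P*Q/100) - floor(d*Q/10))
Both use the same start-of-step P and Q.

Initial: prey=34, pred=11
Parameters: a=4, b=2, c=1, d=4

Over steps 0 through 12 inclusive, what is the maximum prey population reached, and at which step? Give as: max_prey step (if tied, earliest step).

Answer: 93 6

Derivation:
Step 1: prey: 34+13-7=40; pred: 11+3-4=10
Step 2: prey: 40+16-8=48; pred: 10+4-4=10
Step 3: prey: 48+19-9=58; pred: 10+4-4=10
Step 4: prey: 58+23-11=70; pred: 10+5-4=11
Step 5: prey: 70+28-15=83; pred: 11+7-4=14
Step 6: prey: 83+33-23=93; pred: 14+11-5=20
Step 7: prey: 93+37-37=93; pred: 20+18-8=30
Step 8: prey: 93+37-55=75; pred: 30+27-12=45
Step 9: prey: 75+30-67=38; pred: 45+33-18=60
Step 10: prey: 38+15-45=8; pred: 60+22-24=58
Step 11: prey: 8+3-9=2; pred: 58+4-23=39
Step 12: prey: 2+0-1=1; pred: 39+0-15=24
Max prey = 93 at step 6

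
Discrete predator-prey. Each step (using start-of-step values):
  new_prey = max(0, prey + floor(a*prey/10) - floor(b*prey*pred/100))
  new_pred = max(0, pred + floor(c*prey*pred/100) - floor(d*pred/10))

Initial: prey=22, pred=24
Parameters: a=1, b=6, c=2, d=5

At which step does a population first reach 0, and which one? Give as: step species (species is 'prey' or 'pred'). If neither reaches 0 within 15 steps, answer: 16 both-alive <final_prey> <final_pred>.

Answer: 1 prey

Derivation:
Step 1: prey: 22+2-31=0; pred: 24+10-12=22
First extinction: prey at step 1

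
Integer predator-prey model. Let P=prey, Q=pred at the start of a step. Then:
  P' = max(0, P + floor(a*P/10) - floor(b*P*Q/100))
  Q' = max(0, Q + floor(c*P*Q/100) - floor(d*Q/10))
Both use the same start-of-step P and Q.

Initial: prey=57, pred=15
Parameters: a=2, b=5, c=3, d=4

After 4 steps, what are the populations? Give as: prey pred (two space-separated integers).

Answer: 0 18

Derivation:
Step 1: prey: 57+11-42=26; pred: 15+25-6=34
Step 2: prey: 26+5-44=0; pred: 34+26-13=47
Step 3: prey: 0+0-0=0; pred: 47+0-18=29
Step 4: prey: 0+0-0=0; pred: 29+0-11=18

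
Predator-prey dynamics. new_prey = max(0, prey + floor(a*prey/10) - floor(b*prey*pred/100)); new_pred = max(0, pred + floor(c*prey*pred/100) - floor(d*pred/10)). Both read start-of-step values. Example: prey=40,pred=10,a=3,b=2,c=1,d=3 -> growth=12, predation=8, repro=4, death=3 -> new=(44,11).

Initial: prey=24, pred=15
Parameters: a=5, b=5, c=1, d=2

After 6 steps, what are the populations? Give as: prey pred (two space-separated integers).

Step 1: prey: 24+12-18=18; pred: 15+3-3=15
Step 2: prey: 18+9-13=14; pred: 15+2-3=14
Step 3: prey: 14+7-9=12; pred: 14+1-2=13
Step 4: prey: 12+6-7=11; pred: 13+1-2=12
Step 5: prey: 11+5-6=10; pred: 12+1-2=11
Step 6: prey: 10+5-5=10; pred: 11+1-2=10

Answer: 10 10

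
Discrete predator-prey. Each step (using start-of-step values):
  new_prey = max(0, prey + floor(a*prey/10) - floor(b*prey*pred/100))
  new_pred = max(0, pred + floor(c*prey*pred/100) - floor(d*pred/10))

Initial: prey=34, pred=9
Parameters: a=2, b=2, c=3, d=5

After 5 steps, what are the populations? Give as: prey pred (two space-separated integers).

Step 1: prey: 34+6-6=34; pred: 9+9-4=14
Step 2: prey: 34+6-9=31; pred: 14+14-7=21
Step 3: prey: 31+6-13=24; pred: 21+19-10=30
Step 4: prey: 24+4-14=14; pred: 30+21-15=36
Step 5: prey: 14+2-10=6; pred: 36+15-18=33

Answer: 6 33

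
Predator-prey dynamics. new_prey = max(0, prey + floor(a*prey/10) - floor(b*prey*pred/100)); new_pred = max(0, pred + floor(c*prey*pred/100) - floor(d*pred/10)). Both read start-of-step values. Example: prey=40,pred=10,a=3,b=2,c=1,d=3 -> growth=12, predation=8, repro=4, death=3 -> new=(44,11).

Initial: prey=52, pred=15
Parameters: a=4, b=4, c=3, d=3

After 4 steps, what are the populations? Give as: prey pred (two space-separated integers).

Answer: 0 35

Derivation:
Step 1: prey: 52+20-31=41; pred: 15+23-4=34
Step 2: prey: 41+16-55=2; pred: 34+41-10=65
Step 3: prey: 2+0-5=0; pred: 65+3-19=49
Step 4: prey: 0+0-0=0; pred: 49+0-14=35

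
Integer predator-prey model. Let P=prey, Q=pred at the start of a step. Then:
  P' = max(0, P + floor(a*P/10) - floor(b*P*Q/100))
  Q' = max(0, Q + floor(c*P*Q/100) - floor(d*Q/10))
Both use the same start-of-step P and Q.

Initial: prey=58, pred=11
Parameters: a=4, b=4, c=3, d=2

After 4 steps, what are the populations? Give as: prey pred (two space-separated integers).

Step 1: prey: 58+23-25=56; pred: 11+19-2=28
Step 2: prey: 56+22-62=16; pred: 28+47-5=70
Step 3: prey: 16+6-44=0; pred: 70+33-14=89
Step 4: prey: 0+0-0=0; pred: 89+0-17=72

Answer: 0 72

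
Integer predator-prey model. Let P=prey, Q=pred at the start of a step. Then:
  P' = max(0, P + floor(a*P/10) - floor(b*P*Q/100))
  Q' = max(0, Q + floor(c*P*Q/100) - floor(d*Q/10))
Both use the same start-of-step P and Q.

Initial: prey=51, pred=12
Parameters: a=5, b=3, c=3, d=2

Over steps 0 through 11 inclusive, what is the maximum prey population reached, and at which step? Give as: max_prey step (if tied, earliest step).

Step 1: prey: 51+25-18=58; pred: 12+18-2=28
Step 2: prey: 58+29-48=39; pred: 28+48-5=71
Step 3: prey: 39+19-83=0; pred: 71+83-14=140
Step 4: prey: 0+0-0=0; pred: 140+0-28=112
Step 5: prey: 0+0-0=0; pred: 112+0-22=90
Step 6: prey: 0+0-0=0; pred: 90+0-18=72
Step 7: prey: 0+0-0=0; pred: 72+0-14=58
Step 8: prey: 0+0-0=0; pred: 58+0-11=47
Step 9: prey: 0+0-0=0; pred: 47+0-9=38
Step 10: prey: 0+0-0=0; pred: 38+0-7=31
Step 11: prey: 0+0-0=0; pred: 31+0-6=25
Max prey = 58 at step 1

Answer: 58 1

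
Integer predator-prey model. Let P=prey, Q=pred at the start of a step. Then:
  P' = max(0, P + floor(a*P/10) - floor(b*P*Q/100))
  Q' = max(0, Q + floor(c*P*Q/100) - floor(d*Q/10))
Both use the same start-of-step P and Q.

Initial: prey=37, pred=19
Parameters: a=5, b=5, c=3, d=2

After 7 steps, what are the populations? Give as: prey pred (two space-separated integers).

Step 1: prey: 37+18-35=20; pred: 19+21-3=37
Step 2: prey: 20+10-37=0; pred: 37+22-7=52
Step 3: prey: 0+0-0=0; pred: 52+0-10=42
Step 4: prey: 0+0-0=0; pred: 42+0-8=34
Step 5: prey: 0+0-0=0; pred: 34+0-6=28
Step 6: prey: 0+0-0=0; pred: 28+0-5=23
Step 7: prey: 0+0-0=0; pred: 23+0-4=19

Answer: 0 19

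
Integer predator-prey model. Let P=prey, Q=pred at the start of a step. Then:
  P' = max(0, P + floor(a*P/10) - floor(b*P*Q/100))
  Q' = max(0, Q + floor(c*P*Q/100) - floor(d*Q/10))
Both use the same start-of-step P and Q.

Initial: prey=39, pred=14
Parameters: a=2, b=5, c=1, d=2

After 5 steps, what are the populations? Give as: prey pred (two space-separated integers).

Answer: 1 10

Derivation:
Step 1: prey: 39+7-27=19; pred: 14+5-2=17
Step 2: prey: 19+3-16=6; pred: 17+3-3=17
Step 3: prey: 6+1-5=2; pred: 17+1-3=15
Step 4: prey: 2+0-1=1; pred: 15+0-3=12
Step 5: prey: 1+0-0=1; pred: 12+0-2=10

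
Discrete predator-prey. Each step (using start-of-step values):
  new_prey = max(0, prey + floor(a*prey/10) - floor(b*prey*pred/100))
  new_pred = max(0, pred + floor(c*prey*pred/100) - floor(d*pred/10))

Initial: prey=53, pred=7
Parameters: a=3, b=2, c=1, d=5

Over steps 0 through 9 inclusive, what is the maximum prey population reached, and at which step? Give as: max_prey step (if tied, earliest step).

Answer: 97 5

Derivation:
Step 1: prey: 53+15-7=61; pred: 7+3-3=7
Step 2: prey: 61+18-8=71; pred: 7+4-3=8
Step 3: prey: 71+21-11=81; pred: 8+5-4=9
Step 4: prey: 81+24-14=91; pred: 9+7-4=12
Step 5: prey: 91+27-21=97; pred: 12+10-6=16
Step 6: prey: 97+29-31=95; pred: 16+15-8=23
Step 7: prey: 95+28-43=80; pred: 23+21-11=33
Step 8: prey: 80+24-52=52; pred: 33+26-16=43
Step 9: prey: 52+15-44=23; pred: 43+22-21=44
Max prey = 97 at step 5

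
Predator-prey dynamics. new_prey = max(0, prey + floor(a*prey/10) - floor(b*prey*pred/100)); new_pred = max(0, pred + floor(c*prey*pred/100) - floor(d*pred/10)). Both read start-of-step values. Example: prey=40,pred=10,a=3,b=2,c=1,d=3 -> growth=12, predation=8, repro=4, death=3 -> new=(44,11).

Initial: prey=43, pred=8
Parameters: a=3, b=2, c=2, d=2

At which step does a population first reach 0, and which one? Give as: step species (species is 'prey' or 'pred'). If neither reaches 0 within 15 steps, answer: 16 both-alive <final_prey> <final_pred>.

Answer: 5 prey

Derivation:
Step 1: prey: 43+12-6=49; pred: 8+6-1=13
Step 2: prey: 49+14-12=51; pred: 13+12-2=23
Step 3: prey: 51+15-23=43; pred: 23+23-4=42
Step 4: prey: 43+12-36=19; pred: 42+36-8=70
Step 5: prey: 19+5-26=0; pred: 70+26-14=82
First extinction: prey at step 5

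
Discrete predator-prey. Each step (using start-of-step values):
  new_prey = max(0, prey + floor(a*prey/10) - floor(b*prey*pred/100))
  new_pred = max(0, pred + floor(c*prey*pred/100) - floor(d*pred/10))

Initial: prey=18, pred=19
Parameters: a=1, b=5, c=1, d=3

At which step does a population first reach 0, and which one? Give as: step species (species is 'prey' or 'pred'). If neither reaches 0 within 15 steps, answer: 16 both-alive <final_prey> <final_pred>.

Step 1: prey: 18+1-17=2; pred: 19+3-5=17
Step 2: prey: 2+0-1=1; pred: 17+0-5=12
Step 3: prey: 1+0-0=1; pred: 12+0-3=9
Step 4: prey: 1+0-0=1; pred: 9+0-2=7
Step 5: prey: 1+0-0=1; pred: 7+0-2=5
Step 6: prey: 1+0-0=1; pred: 5+0-1=4
Step 7: prey: 1+0-0=1; pred: 4+0-1=3
Step 8: prey: 1+0-0=1; pred: 3+0-0=3
Steps 9-15: state stable at prey=1, pred=3 (no change)
No extinction within 15 steps

Answer: 16 both-alive 1 3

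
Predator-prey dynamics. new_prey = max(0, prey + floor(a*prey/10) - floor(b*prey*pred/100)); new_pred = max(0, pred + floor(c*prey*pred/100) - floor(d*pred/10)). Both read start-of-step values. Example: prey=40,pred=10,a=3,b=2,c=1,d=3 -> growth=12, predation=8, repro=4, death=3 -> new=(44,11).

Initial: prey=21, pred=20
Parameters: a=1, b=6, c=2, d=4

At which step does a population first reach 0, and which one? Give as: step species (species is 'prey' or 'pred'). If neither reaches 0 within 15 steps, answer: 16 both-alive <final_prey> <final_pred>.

Step 1: prey: 21+2-25=0; pred: 20+8-8=20
First extinction: prey at step 1

Answer: 1 prey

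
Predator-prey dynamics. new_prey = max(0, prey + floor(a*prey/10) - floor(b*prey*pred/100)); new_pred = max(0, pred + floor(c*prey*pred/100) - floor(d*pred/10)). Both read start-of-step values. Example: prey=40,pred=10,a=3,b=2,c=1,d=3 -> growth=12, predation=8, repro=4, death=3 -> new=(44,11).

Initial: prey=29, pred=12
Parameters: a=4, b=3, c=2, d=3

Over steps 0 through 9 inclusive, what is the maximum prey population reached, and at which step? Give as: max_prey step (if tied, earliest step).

Answer: 30 1

Derivation:
Step 1: prey: 29+11-10=30; pred: 12+6-3=15
Step 2: prey: 30+12-13=29; pred: 15+9-4=20
Step 3: prey: 29+11-17=23; pred: 20+11-6=25
Step 4: prey: 23+9-17=15; pred: 25+11-7=29
Step 5: prey: 15+6-13=8; pred: 29+8-8=29
Step 6: prey: 8+3-6=5; pred: 29+4-8=25
Step 7: prey: 5+2-3=4; pred: 25+2-7=20
Step 8: prey: 4+1-2=3; pred: 20+1-6=15
Step 9: prey: 3+1-1=3; pred: 15+0-4=11
Max prey = 30 at step 1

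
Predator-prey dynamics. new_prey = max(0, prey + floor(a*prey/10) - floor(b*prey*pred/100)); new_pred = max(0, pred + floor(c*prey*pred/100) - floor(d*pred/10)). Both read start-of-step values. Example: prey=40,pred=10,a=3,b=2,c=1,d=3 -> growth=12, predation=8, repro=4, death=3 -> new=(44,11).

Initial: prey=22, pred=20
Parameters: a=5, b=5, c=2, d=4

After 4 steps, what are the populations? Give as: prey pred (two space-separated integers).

Step 1: prey: 22+11-22=11; pred: 20+8-8=20
Step 2: prey: 11+5-11=5; pred: 20+4-8=16
Step 3: prey: 5+2-4=3; pred: 16+1-6=11
Step 4: prey: 3+1-1=3; pred: 11+0-4=7

Answer: 3 7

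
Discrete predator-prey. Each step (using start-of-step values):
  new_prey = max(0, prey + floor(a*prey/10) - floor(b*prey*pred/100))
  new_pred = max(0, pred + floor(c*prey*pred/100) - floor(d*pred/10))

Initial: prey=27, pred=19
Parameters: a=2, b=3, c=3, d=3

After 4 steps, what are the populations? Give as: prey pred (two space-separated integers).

Step 1: prey: 27+5-15=17; pred: 19+15-5=29
Step 2: prey: 17+3-14=6; pred: 29+14-8=35
Step 3: prey: 6+1-6=1; pred: 35+6-10=31
Step 4: prey: 1+0-0=1; pred: 31+0-9=22

Answer: 1 22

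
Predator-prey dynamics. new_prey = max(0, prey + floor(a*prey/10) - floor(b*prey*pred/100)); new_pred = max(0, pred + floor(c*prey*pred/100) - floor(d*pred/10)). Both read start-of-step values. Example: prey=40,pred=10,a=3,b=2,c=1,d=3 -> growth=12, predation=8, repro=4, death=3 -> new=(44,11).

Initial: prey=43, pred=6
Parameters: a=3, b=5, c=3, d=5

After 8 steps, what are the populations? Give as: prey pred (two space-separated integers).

Answer: 0 2

Derivation:
Step 1: prey: 43+12-12=43; pred: 6+7-3=10
Step 2: prey: 43+12-21=34; pred: 10+12-5=17
Step 3: prey: 34+10-28=16; pred: 17+17-8=26
Step 4: prey: 16+4-20=0; pred: 26+12-13=25
Step 5: prey: 0+0-0=0; pred: 25+0-12=13
Step 6: prey: 0+0-0=0; pred: 13+0-6=7
Step 7: prey: 0+0-0=0; pred: 7+0-3=4
Step 8: prey: 0+0-0=0; pred: 4+0-2=2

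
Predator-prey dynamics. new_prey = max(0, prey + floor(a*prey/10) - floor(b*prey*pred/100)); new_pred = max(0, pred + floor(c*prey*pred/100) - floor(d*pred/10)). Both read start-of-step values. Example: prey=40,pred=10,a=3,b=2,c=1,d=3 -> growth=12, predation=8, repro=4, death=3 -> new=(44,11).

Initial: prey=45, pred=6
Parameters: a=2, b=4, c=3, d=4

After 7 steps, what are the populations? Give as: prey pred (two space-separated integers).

Step 1: prey: 45+9-10=44; pred: 6+8-2=12
Step 2: prey: 44+8-21=31; pred: 12+15-4=23
Step 3: prey: 31+6-28=9; pred: 23+21-9=35
Step 4: prey: 9+1-12=0; pred: 35+9-14=30
Step 5: prey: 0+0-0=0; pred: 30+0-12=18
Step 6: prey: 0+0-0=0; pred: 18+0-7=11
Step 7: prey: 0+0-0=0; pred: 11+0-4=7

Answer: 0 7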